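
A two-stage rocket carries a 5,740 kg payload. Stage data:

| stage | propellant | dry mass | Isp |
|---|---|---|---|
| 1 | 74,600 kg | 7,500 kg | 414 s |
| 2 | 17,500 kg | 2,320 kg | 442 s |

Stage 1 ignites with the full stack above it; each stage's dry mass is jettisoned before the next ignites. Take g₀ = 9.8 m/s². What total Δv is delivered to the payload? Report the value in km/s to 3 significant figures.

Ignition mass of stage 1 = 74,600+7,500 + 17,500+2,320 + 5,740 = 107,660 kg.
Stage 1: m₀ = 107,660 kg, m_f = 107,660 − 74,600 = 33,060 kg; Δv = 414×9.8×ln(3.257) = 4057.2×1.1807 ≈ 4790 m/s.
Stage 2: m₀ = 25,560 kg, m_f = 25,560 − 17,500 = 8,060 kg; Δv = 442×9.8×ln(3.171) = 4331.6×1.1541 ≈ 4999 m/s.
Total Δv = 4790 + 4999 = 9789 m/s.

Δv ≈ 9.79 km/s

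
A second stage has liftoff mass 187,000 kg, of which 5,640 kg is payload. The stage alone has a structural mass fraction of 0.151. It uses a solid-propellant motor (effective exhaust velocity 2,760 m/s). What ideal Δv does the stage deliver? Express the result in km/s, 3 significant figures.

Stage wet mass = m₀ − payload = 187,000 − 5,640 = 181,360 kg.
Stage dry mass = ε × stage wet mass = 0.151 × 181,360 = 27,385.4 kg.
Burnout mass m_f = stage dry + payload = 27,385.4 + 5,640 = 33,025.4 kg.
Δv = v_e · ln(187,000/33,025.4) = 2760.0 × ln(5.662) = 2760.0 × 1.7338 ≈ 4785 m/s.

Δv ≈ 4.79 km/s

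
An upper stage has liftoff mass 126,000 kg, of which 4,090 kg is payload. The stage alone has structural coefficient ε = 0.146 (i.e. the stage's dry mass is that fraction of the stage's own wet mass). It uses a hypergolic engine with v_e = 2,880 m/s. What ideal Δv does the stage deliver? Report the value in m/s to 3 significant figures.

Δv ≈ 5040 m/s

Stage wet mass = m₀ − payload = 126,000 − 4,090 = 121,910 kg.
Stage dry mass = ε × stage wet mass = 0.146 × 121,910 = 17,798.9 kg.
Burnout mass m_f = stage dry + payload = 17,798.9 + 4,090 = 21,888.9 kg.
Δv = v_e · ln(126,000/21,888.9) = 2880.0 × ln(5.756) = 2880.0 × 1.7503 ≈ 5041 m/s.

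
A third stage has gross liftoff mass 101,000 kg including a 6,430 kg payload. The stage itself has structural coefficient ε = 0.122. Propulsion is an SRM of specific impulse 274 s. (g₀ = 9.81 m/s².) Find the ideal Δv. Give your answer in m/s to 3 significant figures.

Δv ≈ 4640 m/s

Stage wet mass = m₀ − payload = 101,000 − 6,430 = 94,570 kg.
Stage dry mass = ε × stage wet mass = 0.122 × 94,570 = 11,537.5 kg.
Burnout mass m_f = stage dry + payload = 11,537.5 + 6,430 = 17,967.5 kg.
v_e = Isp · g₀ = 274 × 9.81 = 2687.9 m/s.
Using Δv = v_e ln(m₀/m_f): Δv = v_e · ln(101,000/17,967.5) = 2687.9 × ln(5.621) = 2687.9 × 1.7266 ≈ 4641 m/s.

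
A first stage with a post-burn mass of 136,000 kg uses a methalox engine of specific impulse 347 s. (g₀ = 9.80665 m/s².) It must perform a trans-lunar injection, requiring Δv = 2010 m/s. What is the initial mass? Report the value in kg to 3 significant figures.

v_e = Isp · g₀ = 347 × 9.80665 = 3402.9 m/s.
Using Δv = v_e ln(m₀/m_f): m₀/m_f = exp(Δv / v_e) = exp(2010 / 3402.9) = exp(0.5907) = 1.8052.
m₀ = m_f × 1.8052 = 136,000 × 1.8052 = 245,507 kg.

initial mass ≈ 246000 kg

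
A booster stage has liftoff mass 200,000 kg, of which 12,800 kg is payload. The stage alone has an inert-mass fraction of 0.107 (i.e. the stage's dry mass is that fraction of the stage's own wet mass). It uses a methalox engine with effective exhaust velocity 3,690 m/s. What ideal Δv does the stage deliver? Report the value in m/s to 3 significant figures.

Stage wet mass = m₀ − payload = 200,000 − 12,800 = 187,200 kg.
Stage dry mass = ε × stage wet mass = 0.107 × 187,200 = 20,030.4 kg.
Burnout mass m_f = stage dry + payload = 20,030.4 + 12,800 = 32,830.4 kg.
Δv = v_e · ln(200,000/32,830.4) = 3690.0 × ln(6.092) = 3690.0 × 1.8070 ≈ 6668 m/s.

Δv ≈ 6670 m/s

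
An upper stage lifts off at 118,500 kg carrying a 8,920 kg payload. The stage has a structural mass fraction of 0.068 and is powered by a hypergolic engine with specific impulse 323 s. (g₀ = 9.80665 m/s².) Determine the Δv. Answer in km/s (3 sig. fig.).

Δv ≈ 6.27 km/s

Stage wet mass = m₀ − payload = 118,500 − 8,920 = 109,580 kg.
Stage dry mass = ε × stage wet mass = 0.068 × 109,580 = 7,451.44 kg.
Burnout mass m_f = stage dry + payload = 7,451.44 + 8,920 = 16,371.44 kg.
v_e = Isp · g₀ = 323 × 9.80665 = 3167.5 m/s.
Δv = v_e · ln(118,500/16,371.44) = 3167.5 × ln(7.238) = 3167.5 × 1.9794 ≈ 6270 m/s.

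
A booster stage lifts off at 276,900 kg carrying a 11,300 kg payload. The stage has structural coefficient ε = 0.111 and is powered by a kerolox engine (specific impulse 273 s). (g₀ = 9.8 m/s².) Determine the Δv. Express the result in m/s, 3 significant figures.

Δv ≈ 5120 m/s

Stage wet mass = m₀ − payload = 276,900 − 11,300 = 265,600 kg.
Stage dry mass = ε × stage wet mass = 0.111 × 265,600 = 29,481.6 kg.
Burnout mass m_f = stage dry + payload = 29,481.6 + 11,300 = 40,781.6 kg.
v_e = Isp · g₀ = 273 × 9.8 = 2675.4 m/s.
Rocket equation: Δv = v_e · ln(276,900/40,781.6) = 2675.4 × ln(6.79) = 2675.4 × 1.9154 ≈ 5125 m/s.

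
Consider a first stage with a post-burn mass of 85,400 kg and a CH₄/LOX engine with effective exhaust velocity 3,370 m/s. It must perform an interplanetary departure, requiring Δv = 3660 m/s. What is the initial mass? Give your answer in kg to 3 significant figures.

Using Δv = v_e ln(m₀/m_f): m₀/m_f = exp(Δv / v_e) = exp(3660 / 3370.0) = exp(1.0861) = 2.9626.
m₀ = m_f × 2.9626 = 85,400 × 2.9626 = 253,006 kg.

initial mass ≈ 253000 kg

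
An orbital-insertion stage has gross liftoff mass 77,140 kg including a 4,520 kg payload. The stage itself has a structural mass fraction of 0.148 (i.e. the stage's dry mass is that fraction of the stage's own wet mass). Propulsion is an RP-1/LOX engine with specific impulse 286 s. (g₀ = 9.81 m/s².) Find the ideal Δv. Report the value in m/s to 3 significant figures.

Stage wet mass = m₀ − payload = 77,140 − 4,520 = 72,620 kg.
Stage dry mass = ε × stage wet mass = 0.148 × 72,620 = 10,747.8 kg.
Burnout mass m_f = stage dry + payload = 10,747.8 + 4,520 = 15,267.8 kg.
v_e = Isp · g₀ = 286 × 9.81 = 2805.7 m/s.
Δv = v_e · ln(77,140/15,267.8) = 2805.7 × ln(5.052) = 2805.7 × 1.6199 ≈ 4545 m/s.

Δv ≈ 4540 m/s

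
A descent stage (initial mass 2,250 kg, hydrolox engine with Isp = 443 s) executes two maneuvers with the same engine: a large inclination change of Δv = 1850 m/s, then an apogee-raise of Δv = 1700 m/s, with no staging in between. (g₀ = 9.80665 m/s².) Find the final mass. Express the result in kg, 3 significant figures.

v_e = Isp · g₀ = 443 × 9.80665 = 4344.3 m/s.
After the first burn: m = 2250 × exp(−1850/4344.3) = 2250 × 0.65322 = 1,469.75 kg.
After the second burn: m = 1,469.75 × exp(−1700/4344.3) = 1,469.75 × 0.67617 = 993.801 kg.

final mass ≈ 994 kg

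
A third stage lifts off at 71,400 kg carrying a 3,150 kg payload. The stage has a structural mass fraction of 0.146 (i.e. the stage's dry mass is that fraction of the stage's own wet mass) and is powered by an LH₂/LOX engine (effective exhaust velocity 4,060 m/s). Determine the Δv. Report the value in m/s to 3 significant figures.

Stage wet mass = m₀ − payload = 71,400 − 3,150 = 68,250 kg.
Stage dry mass = ε × stage wet mass = 0.146 × 68,250 = 9,964.5 kg.
Burnout mass m_f = stage dry + payload = 9,964.5 + 3,150 = 13,114.5 kg.
Δv = v_e · ln(71,400/13,114.5) = 4060.0 × ln(5.444) = 4060.0 × 1.6946 ≈ 6880 m/s.

Δv ≈ 6880 m/s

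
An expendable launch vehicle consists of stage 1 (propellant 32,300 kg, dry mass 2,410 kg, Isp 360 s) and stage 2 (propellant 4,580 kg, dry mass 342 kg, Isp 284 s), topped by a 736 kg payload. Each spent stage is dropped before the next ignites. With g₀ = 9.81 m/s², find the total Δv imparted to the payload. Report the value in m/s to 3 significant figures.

Δv ≈ 10300 m/s

Ignition mass of stage 1 = 32,300+2,410 + 4,580+342 + 736 = 40,368 kg.
Stage 1: m₀ = 40,368 kg, m_f = 40,368 − 32,300 = 8,068 kg; Δv = 360×9.81×ln(5.003) = 3531.6×1.6101 ≈ 5686 m/s.
Stage 2: m₀ = 5,658 kg, m_f = 5,658 − 4,580 = 1,078 kg; Δv = 284×9.81×ln(5.249) = 2786.0×1.6580 ≈ 4619 m/s.
Total Δv = 5686 + 4619 = 10305 m/s.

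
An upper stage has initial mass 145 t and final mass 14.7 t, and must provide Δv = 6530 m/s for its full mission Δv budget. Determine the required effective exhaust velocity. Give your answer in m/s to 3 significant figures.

ln(m₀/m_f) = ln(145000/14700) = ln(9.864) = 2.2889.
v_e = Δv / ln(m₀/m_f) = 6530 / 2.2889 = 2852.9 m/s.

v_e ≈ 2850 m/s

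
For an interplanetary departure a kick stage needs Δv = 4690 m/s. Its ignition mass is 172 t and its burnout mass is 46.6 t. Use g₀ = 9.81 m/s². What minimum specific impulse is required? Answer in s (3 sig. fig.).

ln(m₀/m_f) = ln(172000/46600) = ln(3.691) = 1.3059.
Using Δv = v_e ln(m₀/m_f): v_e = Δv / ln(m₀/m_f) = 4690 / 1.3059 = 3591.4 m/s.
Isp = v_e / g₀ = 3591.4 / 9.81 = 366.1 s.

Isp ≈ 366 s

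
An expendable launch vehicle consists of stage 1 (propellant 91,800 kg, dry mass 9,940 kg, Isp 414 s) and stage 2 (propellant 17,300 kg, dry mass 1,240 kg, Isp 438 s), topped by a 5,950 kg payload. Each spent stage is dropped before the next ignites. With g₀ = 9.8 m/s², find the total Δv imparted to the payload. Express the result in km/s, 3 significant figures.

Ignition mass of stage 1 = 91,800+9,940 + 17,300+1,240 + 5,950 = 126,230 kg.
Stage 1: m₀ = 126,230 kg, m_f = 126,230 − 91,800 = 34,430 kg; Δv = 414×9.8×ln(3.666) = 4057.2×1.2992 ≈ 5271 m/s.
Stage 2: m₀ = 24,490 kg, m_f = 24,490 − 17,300 = 7,190 kg; Δv = 438×9.8×ln(3.406) = 4292.4×1.2256 ≈ 5261 m/s.
Total Δv = 5271 + 5261 = 10532 m/s.

Δv ≈ 10.5 km/s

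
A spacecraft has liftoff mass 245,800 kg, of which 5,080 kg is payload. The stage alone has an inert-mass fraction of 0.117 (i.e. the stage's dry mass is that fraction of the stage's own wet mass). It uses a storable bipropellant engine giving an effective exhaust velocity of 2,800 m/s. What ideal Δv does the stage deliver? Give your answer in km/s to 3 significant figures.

Δv ≈ 5.60 km/s

Stage wet mass = m₀ − payload = 245,800 − 5,080 = 240,720 kg.
Stage dry mass = ε × stage wet mass = 0.117 × 240,720 = 28,164.2 kg.
Burnout mass m_f = stage dry + payload = 28,164.2 + 5,080 = 33,244.2 kg.
By the Tsiolkovsky rocket equation, Δv = v_e · ln(245,800/33,244.2) = 2800.0 × ln(7.394) = 2800.0 × 2.0006 ≈ 5602 m/s.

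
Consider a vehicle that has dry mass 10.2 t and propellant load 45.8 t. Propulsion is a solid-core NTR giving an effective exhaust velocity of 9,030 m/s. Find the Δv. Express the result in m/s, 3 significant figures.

m₀ = m_dry + m_prop = 10.2 + 45.8 = 56 t.
Δv = v_e · ln(m₀/m_f) = 9030.0 × ln(5.49) = 9030.0 × 1.7030 ≈ 15377.8 m/s.

Δv ≈ 15400 m/s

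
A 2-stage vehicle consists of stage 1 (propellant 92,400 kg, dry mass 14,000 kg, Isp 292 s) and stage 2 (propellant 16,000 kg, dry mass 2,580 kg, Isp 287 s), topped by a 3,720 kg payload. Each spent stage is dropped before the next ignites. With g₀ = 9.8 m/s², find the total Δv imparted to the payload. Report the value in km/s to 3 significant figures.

Ignition mass of stage 1 = 92,400+14,000 + 16,000+2,580 + 3,720 = 128,700 kg.
Stage 1: m₀ = 128,700 kg, m_f = 128,700 − 92,400 = 36,300 kg; Δv = 292×9.8×ln(3.545) = 2861.6×1.2657 ≈ 3622 m/s.
Stage 2: m₀ = 22,300 kg, m_f = 22,300 − 16,000 = 6,300 kg; Δv = 287×9.8×ln(3.54) = 2812.6×1.2640 ≈ 3555 m/s.
Total Δv = 3622 + 3555 = 7177 m/s.

Δv ≈ 7.18 km/s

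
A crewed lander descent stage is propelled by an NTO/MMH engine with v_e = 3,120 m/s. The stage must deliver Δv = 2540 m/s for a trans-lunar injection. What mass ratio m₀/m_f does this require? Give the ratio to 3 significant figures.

m₀/m_f = exp(Δv / v_e) = exp(2540 / 3120.0) = exp(0.8141) = 2.2571.

mass ratio ≈ 2.26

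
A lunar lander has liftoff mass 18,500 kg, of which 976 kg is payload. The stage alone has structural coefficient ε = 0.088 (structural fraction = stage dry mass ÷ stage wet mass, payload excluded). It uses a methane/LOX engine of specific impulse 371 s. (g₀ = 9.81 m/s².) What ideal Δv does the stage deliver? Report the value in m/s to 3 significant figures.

Stage wet mass = m₀ − payload = 18,500 − 976 = 17,524 kg.
Stage dry mass = ε × stage wet mass = 0.088 × 17,524 = 1,542.11 kg.
Burnout mass m_f = stage dry + payload = 1,542.11 + 976 = 2,518.11 kg.
v_e = Isp · g₀ = 371 × 9.81 = 3639.5 m/s.
Using Δv = v_e ln(m₀/m_f): Δv = v_e · ln(18,500/2,518.11) = 3639.5 × ln(7.347) = 3639.5 × 1.9943 ≈ 7258 m/s.

Δv ≈ 7260 m/s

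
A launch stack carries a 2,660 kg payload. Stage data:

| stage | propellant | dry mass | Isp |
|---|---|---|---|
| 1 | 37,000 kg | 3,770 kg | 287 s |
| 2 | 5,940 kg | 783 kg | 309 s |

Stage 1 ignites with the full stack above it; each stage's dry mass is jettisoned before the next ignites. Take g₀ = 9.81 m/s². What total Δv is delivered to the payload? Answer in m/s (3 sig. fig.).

Δv ≈ 6810 m/s

Ignition mass of stage 1 = 37,000+3,770 + 5,940+783 + 2,660 = 50,153 kg.
Stage 1: m₀ = 50,153 kg, m_f = 50,153 − 37,000 = 13,153 kg; Δv = 287×9.81×ln(3.813) = 2815.5×1.3384 ≈ 3768 m/s.
Stage 2: m₀ = 9,383 kg, m_f = 9,383 − 5,940 = 3,443 kg; Δv = 309×9.81×ln(2.725) = 3031.3×1.0026 ≈ 3039 m/s.
Total Δv = 3768 + 3039 = 6807 m/s.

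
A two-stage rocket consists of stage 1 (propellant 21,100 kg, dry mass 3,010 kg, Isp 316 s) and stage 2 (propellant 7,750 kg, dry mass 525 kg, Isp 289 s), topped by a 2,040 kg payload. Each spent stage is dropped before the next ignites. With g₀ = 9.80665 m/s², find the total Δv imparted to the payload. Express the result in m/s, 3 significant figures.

Δv ≈ 6890 m/s

Ignition mass of stage 1 = 21,100+3,010 + 7,750+525 + 2,040 = 34,425 kg.
Stage 1: m₀ = 34,425 kg, m_f = 34,425 − 21,100 = 13,325 kg; Δv = 316×9.80665×ln(2.583) = 3098.9×0.9491 ≈ 2941 m/s.
Stage 2: m₀ = 10,315 kg, m_f = 10,315 − 7,750 = 2,565 kg; Δv = 289×9.80665×ln(4.021) = 2834.1×1.3916 ≈ 3944 m/s.
Total Δv = 2941 + 3944 = 6885 m/s.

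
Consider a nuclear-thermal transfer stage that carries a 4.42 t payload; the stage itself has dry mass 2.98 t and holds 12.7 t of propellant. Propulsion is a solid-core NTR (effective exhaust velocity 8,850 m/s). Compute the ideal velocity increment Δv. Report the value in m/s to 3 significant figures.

m₀ = payload + dry + propellant = 4.42 + 2.98 + 12.7 = 20.1 t.
m_f = payload + dry = 4.42 + 2.98 = 7.4 t.
Δv = v_e · ln(m₀/m_f) = 8850.0 × ln(2.716) = 8850.0 × 0.9992 ≈ 8843.3 m/s.

Δv ≈ 8840 m/s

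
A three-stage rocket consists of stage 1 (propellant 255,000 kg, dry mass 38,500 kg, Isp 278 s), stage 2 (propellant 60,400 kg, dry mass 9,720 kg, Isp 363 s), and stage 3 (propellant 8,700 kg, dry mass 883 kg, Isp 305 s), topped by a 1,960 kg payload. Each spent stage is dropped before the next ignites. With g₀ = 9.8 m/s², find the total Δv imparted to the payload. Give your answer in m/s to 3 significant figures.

Ignition mass of stage 1 = 255,000+38,500 + 60,400+9,720 + 8,700+883 + 1,960 = 375,163 kg.
Stage 1: m₀ = 375,163 kg, m_f = 375,163 − 255,000 = 120,163 kg; Δv = 278×9.8×ln(3.122) = 2724.4×1.1385 ≈ 3102 m/s.
Stage 2: m₀ = 81,663 kg, m_f = 81,663 − 60,400 = 21,263 kg; Δv = 363×9.8×ln(3.841) = 3557.4×1.3456 ≈ 4787 m/s.
Stage 3: m₀ = 11,543 kg, m_f = 11,543 − 8,700 = 2,843 kg; Δv = 305×9.8×ln(4.06) = 2989.0×1.4012 ≈ 4188 m/s.
Total Δv = 3102 + 4787 + 4188 = 12077 m/s.

Δv ≈ 12100 m/s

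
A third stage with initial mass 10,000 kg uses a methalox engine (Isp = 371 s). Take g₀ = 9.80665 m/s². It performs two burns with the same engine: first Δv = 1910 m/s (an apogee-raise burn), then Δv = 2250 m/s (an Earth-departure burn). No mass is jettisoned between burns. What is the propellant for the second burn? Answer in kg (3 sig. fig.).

v_e = Isp · g₀ = 371 × 9.80665 = 3638.3 m/s.
After the first burn: m = 10000 × exp(−1910/3638.3) = 10000 × 0.59157 = 5,915.7 kg.
After the second burn: m = 5,915.7 × exp(−2250/3638.3) = 5,915.7 × 0.53879 = 3,187.32 kg.
Second-burn propellant = 5,915.7 − 3,187.32 = 2,728.38 kg.

propellant for the second burn ≈ 2730 kg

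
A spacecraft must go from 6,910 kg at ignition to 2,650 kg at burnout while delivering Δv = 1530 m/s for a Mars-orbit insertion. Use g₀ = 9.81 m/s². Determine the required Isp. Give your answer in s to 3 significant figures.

Isp ≈ 163 s

ln(m₀/m_f) = ln(6910/2650) = ln(2.608) = 0.9584.
By the Tsiolkovsky rocket equation, v_e = Δv / ln(m₀/m_f) = 1530 / 0.9584 = 1596.4 m/s.
Isp = v_e / g₀ = 1596.4 / 9.81 = 162.7 s.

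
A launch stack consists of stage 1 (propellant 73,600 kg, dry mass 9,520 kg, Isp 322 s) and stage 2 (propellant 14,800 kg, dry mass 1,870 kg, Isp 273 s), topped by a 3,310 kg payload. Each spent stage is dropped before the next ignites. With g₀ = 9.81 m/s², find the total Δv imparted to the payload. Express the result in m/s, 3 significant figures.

Δv ≈ 7570 m/s

Ignition mass of stage 1 = 73,600+9,520 + 14,800+1,870 + 3,310 = 103,100 kg.
Stage 1: m₀ = 103,100 kg, m_f = 103,100 − 73,600 = 29,500 kg; Δv = 322×9.81×ln(3.495) = 3158.8×1.2513 ≈ 3953 m/s.
Stage 2: m₀ = 19,980 kg, m_f = 19,980 − 14,800 = 5,180 kg; Δv = 273×9.81×ln(3.857) = 2678.1×1.3499 ≈ 3615 m/s.
Total Δv = 3953 + 3615 = 7568 m/s.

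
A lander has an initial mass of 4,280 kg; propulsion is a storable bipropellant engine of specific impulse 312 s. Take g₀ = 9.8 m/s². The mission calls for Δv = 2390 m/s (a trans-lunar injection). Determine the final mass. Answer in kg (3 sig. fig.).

v_e = Isp · g₀ = 312 × 9.8 = 3057.6 m/s.
Rocket equation: m₀/m_f = exp(Δv / v_e) = exp(2390 / 3057.6) = exp(0.7817) = 2.1851.
m_f = m₀ / 2.1851 = 4,280 / 2.1851 = 1,958.72 kg.

final mass ≈ 1960 kg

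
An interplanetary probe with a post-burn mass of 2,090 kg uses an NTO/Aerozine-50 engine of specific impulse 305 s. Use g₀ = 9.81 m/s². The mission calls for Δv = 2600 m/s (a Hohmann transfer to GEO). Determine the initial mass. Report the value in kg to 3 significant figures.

initial mass ≈ 4980 kg

v_e = Isp · g₀ = 305 × 9.81 = 2992.1 m/s.
Using Δv = v_e ln(m₀/m_f): m₀/m_f = exp(Δv / v_e) = exp(2600 / 2992.1) = exp(0.8690) = 2.3845.
m₀ = m_f × 2.3845 = 2,090 × 2.3845 = 4,983.61 kg.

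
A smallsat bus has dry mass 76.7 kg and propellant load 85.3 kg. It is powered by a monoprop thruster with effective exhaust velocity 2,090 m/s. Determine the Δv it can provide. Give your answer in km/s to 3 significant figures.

Δv ≈ 1.56 km/s

m₀ = m_dry + m_prop = 76.7 + 85.3 = 162 kg.
Δv = v_e · ln(m₀/m_f) = 2090.0 × ln(2.112) = 2090.0 × 0.7477 ≈ 1562.7 m/s.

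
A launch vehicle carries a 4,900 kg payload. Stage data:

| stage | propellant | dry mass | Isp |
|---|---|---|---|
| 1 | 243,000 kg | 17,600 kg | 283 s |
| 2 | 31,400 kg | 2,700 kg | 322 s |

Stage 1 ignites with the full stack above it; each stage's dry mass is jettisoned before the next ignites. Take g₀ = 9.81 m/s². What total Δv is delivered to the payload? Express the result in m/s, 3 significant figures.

Δv ≈ 9790 m/s

Ignition mass of stage 1 = 243,000+17,600 + 31,400+2,700 + 4,900 = 299,600 kg.
Stage 1: m₀ = 299,600 kg, m_f = 299,600 − 243,000 = 56,600 kg; Δv = 283×9.81×ln(5.293) = 2776.2×1.6664 ≈ 4626 m/s.
Stage 2: m₀ = 39,000 kg, m_f = 39,000 − 31,400 = 7,600 kg; Δv = 322×9.81×ln(5.132) = 3158.8×1.6354 ≈ 5166 m/s.
Total Δv = 4626 + 5166 = 9792 m/s.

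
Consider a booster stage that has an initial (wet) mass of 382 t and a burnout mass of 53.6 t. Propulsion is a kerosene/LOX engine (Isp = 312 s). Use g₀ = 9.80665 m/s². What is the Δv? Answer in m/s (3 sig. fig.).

Δv ≈ 6010 m/s

v_e = Isp · g₀ = 312 × 9.80665 = 3059.7 m/s.
Δv = v_e · ln(m₀/m_f) = 3059.7 × ln(7.127) = 3059.7 × 1.9639 ≈ 6008.8 m/s.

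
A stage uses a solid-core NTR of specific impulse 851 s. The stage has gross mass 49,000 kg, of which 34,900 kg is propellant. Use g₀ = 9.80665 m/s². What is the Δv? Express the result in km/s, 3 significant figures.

Δv ≈ 10.4 km/s

v_e = Isp · g₀ = 851 × 9.80665 = 8345.5 m/s.
m_f = m₀ − m_prop = 49,000 − 34,900 = 14,100 kg.
By the Tsiolkovsky rocket equation, Δv = v_e · ln(m₀/m_f) = 8345.5 × ln(3.475) = 8345.5 × 1.2456 ≈ 10395.5 m/s.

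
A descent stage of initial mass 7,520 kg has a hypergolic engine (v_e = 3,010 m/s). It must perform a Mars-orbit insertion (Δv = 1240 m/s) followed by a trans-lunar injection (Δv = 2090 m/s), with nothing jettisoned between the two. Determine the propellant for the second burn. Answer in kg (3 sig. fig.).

After the first burn: m = 7520 × exp(−1240/3010.0) = 7520 × 0.66235 = 4,980.87 kg.
After the second burn: m = 4,980.87 × exp(−2090/3010.0) = 4,980.87 × 0.49940 = 2,487.45 kg.
Second-burn propellant = 4,980.87 − 2,487.45 = 2,493.42 kg.

propellant for the second burn ≈ 2490 kg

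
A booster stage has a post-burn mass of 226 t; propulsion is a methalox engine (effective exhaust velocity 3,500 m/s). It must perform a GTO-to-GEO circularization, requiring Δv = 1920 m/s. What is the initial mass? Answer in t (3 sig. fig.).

initial mass ≈ 391 t

m₀/m_f = exp(Δv / v_e) = exp(1920 / 3500.0) = exp(0.5486) = 1.7308.
m₀ = m_f × 1.7308 = 226 × 1.7308 = 391.161 t.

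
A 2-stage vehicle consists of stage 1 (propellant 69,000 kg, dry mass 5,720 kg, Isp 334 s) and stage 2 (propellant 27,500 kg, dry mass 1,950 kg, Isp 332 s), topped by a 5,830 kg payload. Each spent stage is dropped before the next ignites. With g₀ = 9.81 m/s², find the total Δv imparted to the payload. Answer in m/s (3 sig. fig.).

Δv ≈ 8160 m/s

Ignition mass of stage 1 = 69,000+5,720 + 27,500+1,950 + 5,830 = 110,000 kg.
Stage 1: m₀ = 110,000 kg, m_f = 110,000 − 69,000 = 41,000 kg; Δv = 334×9.81×ln(2.683) = 3276.5×0.9869 ≈ 3234 m/s.
Stage 2: m₀ = 35,280 kg, m_f = 35,280 − 27,500 = 7,780 kg; Δv = 332×9.81×ln(4.535) = 3256.9×1.5118 ≈ 4924 m/s.
Total Δv = 3234 + 4924 = 8158 m/s.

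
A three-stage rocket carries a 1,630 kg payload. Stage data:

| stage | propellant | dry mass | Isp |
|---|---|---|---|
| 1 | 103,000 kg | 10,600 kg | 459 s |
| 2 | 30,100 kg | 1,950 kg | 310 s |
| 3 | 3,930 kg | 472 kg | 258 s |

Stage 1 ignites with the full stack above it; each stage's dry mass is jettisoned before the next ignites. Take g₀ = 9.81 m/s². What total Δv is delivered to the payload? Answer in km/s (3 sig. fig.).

Ignition mass of stage 1 = 103,000+10,600 + 30,100+1,950 + 3,930+472 + 1,630 = 151,682 kg.
Stage 1: m₀ = 151,682 kg, m_f = 151,682 − 103,000 = 48,682 kg; Δv = 459×9.81×ln(3.116) = 4502.8×1.1365 ≈ 5117 m/s.
Stage 2: m₀ = 38,082 kg, m_f = 38,082 − 30,100 = 7,982 kg; Δv = 310×9.81×ln(4.771) = 3041.1×1.5626 ≈ 4752 m/s.
Stage 3: m₀ = 6,032 kg, m_f = 6,032 − 3,930 = 2,102 kg; Δv = 258×9.81×ln(2.87) = 2531.0×1.0542 ≈ 2668 m/s.
Total Δv = 5117 + 4752 + 2668 = 12537 m/s.

Δv ≈ 12.5 km/s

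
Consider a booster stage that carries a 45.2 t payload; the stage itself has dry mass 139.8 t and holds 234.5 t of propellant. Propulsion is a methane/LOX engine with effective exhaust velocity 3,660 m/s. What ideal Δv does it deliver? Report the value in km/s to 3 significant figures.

Δv ≈ 3.00 km/s

m₀ = payload + dry + propellant = 45.2 + 139.8 + 234.5 = 419.5 t.
m_f = payload + dry = 45.2 + 139.8 = 185 t.
Δv = v_e · ln(m₀/m_f) = 3660.0 × ln(2.268) = 3660.0 × 0.8187 ≈ 2996.5 m/s.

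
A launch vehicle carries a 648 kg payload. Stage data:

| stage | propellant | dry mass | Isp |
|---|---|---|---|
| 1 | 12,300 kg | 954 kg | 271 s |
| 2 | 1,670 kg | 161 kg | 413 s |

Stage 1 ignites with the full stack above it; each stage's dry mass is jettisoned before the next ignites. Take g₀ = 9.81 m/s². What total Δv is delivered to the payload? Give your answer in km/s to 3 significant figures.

Ignition mass of stage 1 = 12,300+954 + 1,670+161 + 648 = 15,733 kg.
Stage 1: m₀ = 15,733 kg, m_f = 15,733 − 12,300 = 3,433 kg; Δv = 271×9.81×ln(4.583) = 2658.5×1.5223 ≈ 4047 m/s.
Stage 2: m₀ = 2,479 kg, m_f = 2,479 − 1,670 = 809 kg; Δv = 413×9.81×ln(3.064) = 4051.5×1.1198 ≈ 4537 m/s.
Total Δv = 4047 + 4537 = 8584 m/s.

Δv ≈ 8.58 km/s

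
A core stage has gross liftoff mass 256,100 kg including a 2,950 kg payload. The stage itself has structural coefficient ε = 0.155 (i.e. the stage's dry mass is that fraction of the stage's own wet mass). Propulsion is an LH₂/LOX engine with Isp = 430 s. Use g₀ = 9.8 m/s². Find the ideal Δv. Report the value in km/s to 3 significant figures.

Δv ≈ 7.60 km/s

Stage wet mass = m₀ − payload = 256,100 − 2,950 = 253,150 kg.
Stage dry mass = ε × stage wet mass = 0.155 × 253,150 = 39,238.3 kg.
Burnout mass m_f = stage dry + payload = 39,238.3 + 2,950 = 42,188.3 kg.
v_e = Isp · g₀ = 430 × 9.8 = 4214.0 m/s.
Using Δv = v_e ln(m₀/m_f): Δv = v_e · ln(256,100/42,188.3) = 4214.0 × ln(6.07) = 4214.0 × 1.8034 ≈ 7600 m/s.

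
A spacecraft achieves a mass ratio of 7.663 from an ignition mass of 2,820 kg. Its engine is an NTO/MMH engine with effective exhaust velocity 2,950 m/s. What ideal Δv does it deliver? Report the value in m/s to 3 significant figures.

Δv ≈ 6010 m/s

By the Tsiolkovsky rocket equation, Δv = v_e · ln(7.663) = 2950.0 × 2.0364 ≈ 6007.4 m/s.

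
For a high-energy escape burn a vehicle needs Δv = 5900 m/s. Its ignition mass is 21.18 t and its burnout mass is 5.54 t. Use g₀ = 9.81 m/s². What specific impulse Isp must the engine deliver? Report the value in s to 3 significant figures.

ln(m₀/m_f) = ln(21180/5540) = ln(3.823) = 1.3411.
Rocket equation: v_e = Δv / ln(m₀/m_f) = 5900 / 1.3411 = 4399.5 m/s.
Isp = v_e / g₀ = 4399.5 / 9.81 = 448.5 s.

Isp ≈ 448 s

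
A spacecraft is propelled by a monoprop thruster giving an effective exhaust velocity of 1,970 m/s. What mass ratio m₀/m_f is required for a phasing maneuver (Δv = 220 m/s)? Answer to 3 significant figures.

By the Tsiolkovsky rocket equation, m₀/m_f = exp(Δv / v_e) = exp(220 / 1970.0) = exp(0.1117) = 1.1181.

mass ratio ≈ 1.12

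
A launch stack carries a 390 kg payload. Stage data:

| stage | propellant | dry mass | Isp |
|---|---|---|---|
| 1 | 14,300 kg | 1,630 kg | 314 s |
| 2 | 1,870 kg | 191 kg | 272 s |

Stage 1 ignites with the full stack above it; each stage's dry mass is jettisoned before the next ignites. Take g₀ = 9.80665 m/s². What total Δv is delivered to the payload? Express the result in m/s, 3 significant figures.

Ignition mass of stage 1 = 14,300+1,630 + 1,870+191 + 390 = 18,381 kg.
Stage 1: m₀ = 18,381 kg, m_f = 18,381 − 14,300 = 4,081 kg; Δv = 314×9.80665×ln(4.504) = 3079.3×1.5050 ≈ 4634 m/s.
Stage 2: m₀ = 2,451 kg, m_f = 2,451 − 1,870 = 581 kg; Δv = 272×9.80665×ln(4.219) = 2667.4×1.4395 ≈ 3840 m/s.
Total Δv = 4634 + 3840 = 8474 m/s.

Δv ≈ 8470 m/s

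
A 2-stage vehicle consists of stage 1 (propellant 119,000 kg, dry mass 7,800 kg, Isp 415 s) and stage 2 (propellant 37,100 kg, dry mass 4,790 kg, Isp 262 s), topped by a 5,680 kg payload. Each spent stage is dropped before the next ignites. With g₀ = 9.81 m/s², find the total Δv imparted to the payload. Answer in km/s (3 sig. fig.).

Ignition mass of stage 1 = 119,000+7,800 + 37,100+4,790 + 5,680 = 174,370 kg.
Stage 1: m₀ = 174,370 kg, m_f = 174,370 − 119,000 = 55,370 kg; Δv = 415×9.81×ln(3.149) = 4071.2×1.1471 ≈ 4670 m/s.
Stage 2: m₀ = 47,570 kg, m_f = 47,570 − 37,100 = 10,470 kg; Δv = 262×9.81×ln(4.543) = 2570.2×1.5137 ≈ 3891 m/s.
Total Δv = 4670 + 3891 = 8561 m/s.

Δv ≈ 8.56 km/s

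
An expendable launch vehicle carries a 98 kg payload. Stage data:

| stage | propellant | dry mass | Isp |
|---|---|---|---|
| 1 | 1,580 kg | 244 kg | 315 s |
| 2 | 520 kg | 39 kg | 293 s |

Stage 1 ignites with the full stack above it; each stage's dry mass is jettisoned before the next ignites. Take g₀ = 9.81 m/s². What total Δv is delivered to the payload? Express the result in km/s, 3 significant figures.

Δv ≈ 7.64 km/s

Ignition mass of stage 1 = 1,580+244 + 520+39 + 98 = 2,481 kg.
Stage 1: m₀ = 2,481 kg, m_f = 2,481 − 1,580 = 901 kg; Δv = 315×9.81×ln(2.754) = 3090.2×1.0129 ≈ 3130 m/s.
Stage 2: m₀ = 657 kg, m_f = 657 − 520 = 137 kg; Δv = 293×9.81×ln(4.796) = 2874.3×1.5677 ≈ 4506 m/s.
Total Δv = 3130 + 4506 = 7636 m/s.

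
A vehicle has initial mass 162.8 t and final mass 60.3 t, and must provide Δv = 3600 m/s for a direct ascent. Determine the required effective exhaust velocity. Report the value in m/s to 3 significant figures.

v_e ≈ 3620 m/s

ln(m₀/m_f) = ln(162800/60300) = ln(2.7) = 0.9932.
By the Tsiolkovsky rocket equation, v_e = Δv / ln(m₀/m_f) = 3600 / 0.9932 = 3624.7 m/s.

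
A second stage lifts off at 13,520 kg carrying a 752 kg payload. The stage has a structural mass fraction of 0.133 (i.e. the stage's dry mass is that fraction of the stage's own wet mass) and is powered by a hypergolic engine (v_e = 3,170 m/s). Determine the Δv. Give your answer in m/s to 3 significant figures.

Stage wet mass = m₀ − payload = 13,520 − 752 = 12,768 kg.
Stage dry mass = ε × stage wet mass = 0.133 × 12,768 = 1,698.14 kg.
Burnout mass m_f = stage dry + payload = 1,698.14 + 752 = 2,450.14 kg.
Using Δv = v_e ln(m₀/m_f): Δv = v_e · ln(13,520/2,450.14) = 3170.0 × ln(5.518) = 3170.0 × 1.7080 ≈ 5414 m/s.

Δv ≈ 5410 m/s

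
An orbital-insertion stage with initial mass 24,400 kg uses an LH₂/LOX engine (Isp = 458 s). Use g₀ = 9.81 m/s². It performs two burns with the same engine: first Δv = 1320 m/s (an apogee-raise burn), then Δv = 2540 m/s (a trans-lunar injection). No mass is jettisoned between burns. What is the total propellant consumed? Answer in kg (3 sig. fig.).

v_e = Isp · g₀ = 458 × 9.81 = 4493.0 m/s.
After the first burn: m = 24400 × exp(−1320/4493.0) = 24400 × 0.74543 = 18,188.5 kg.
After the second burn: m = 18,188.5 × exp(−2540/4493.0) = 18,188.5 × 0.56817 = 10,334.2 kg.
Total propellant = m₀ − m_final = 24400 − 10,334.2 = 14,065.8 kg.

total propellant consumed ≈ 14100 kg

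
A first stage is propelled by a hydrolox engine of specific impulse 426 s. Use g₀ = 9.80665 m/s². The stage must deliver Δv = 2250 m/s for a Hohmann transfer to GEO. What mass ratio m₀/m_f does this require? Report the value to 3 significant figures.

v_e = Isp · g₀ = 426 × 9.80665 = 4177.6 m/s.
m₀/m_f = exp(Δv / v_e) = exp(2250 / 4177.6) = exp(0.5386) = 1.7136.

mass ratio ≈ 1.71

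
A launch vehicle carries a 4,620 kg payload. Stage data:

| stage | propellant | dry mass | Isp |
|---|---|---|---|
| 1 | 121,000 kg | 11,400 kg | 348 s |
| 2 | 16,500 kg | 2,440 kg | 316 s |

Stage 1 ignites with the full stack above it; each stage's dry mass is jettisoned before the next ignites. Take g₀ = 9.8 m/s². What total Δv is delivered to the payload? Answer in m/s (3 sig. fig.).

Δv ≈ 8830 m/s

Ignition mass of stage 1 = 121,000+11,400 + 16,500+2,440 + 4,620 = 155,960 kg.
Stage 1: m₀ = 155,960 kg, m_f = 155,960 − 121,000 = 34,960 kg; Δv = 348×9.8×ln(4.461) = 3410.4×1.4954 ≈ 5100 m/s.
Stage 2: m₀ = 23,560 kg, m_f = 23,560 − 16,500 = 7,060 kg; Δv = 316×9.8×ln(3.337) = 3096.8×1.2051 ≈ 3732 m/s.
Total Δv = 5100 + 3732 = 8832 m/s.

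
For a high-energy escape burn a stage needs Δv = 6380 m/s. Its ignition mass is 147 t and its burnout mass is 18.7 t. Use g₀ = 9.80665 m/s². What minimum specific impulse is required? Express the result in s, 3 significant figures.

Isp ≈ 316 s

ln(m₀/m_f) = ln(147000/18700) = ln(7.861) = 2.0619.
v_e = Δv / ln(m₀/m_f) = 6380 / 2.0619 = 3094.2 m/s.
Isp = v_e / g₀ = 3094.2 / 9.80665 = 315.5 s.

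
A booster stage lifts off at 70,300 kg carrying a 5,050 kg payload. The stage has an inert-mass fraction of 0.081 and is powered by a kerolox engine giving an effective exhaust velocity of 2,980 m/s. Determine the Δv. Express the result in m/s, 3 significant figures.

Δv ≈ 5710 m/s

Stage wet mass = m₀ − payload = 70,300 − 5,050 = 65,250 kg.
Stage dry mass = ε × stage wet mass = 0.081 × 65,250 = 5,285.25 kg.
Burnout mass m_f = stage dry + payload = 5,285.25 + 5,050 = 10,335.25 kg.
From the ideal rocket equation, Δv = v_e · ln(70,300/10,335.25) = 2980.0 × ln(6.802) = 2980.0 × 1.9172 ≈ 5713 m/s.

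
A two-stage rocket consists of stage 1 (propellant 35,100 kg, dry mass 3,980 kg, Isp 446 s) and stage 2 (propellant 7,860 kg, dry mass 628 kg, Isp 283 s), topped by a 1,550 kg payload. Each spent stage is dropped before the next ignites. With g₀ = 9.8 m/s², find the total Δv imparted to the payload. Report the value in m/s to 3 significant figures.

Δv ≈ 9720 m/s

Ignition mass of stage 1 = 35,100+3,980 + 7,860+628 + 1,550 = 49,118 kg.
Stage 1: m₀ = 49,118 kg, m_f = 49,118 − 35,100 = 14,018 kg; Δv = 446×9.8×ln(3.504) = 4370.8×1.2539 ≈ 5480 m/s.
Stage 2: m₀ = 10,038 kg, m_f = 10,038 − 7,860 = 2,178 kg; Δv = 283×9.8×ln(4.609) = 2773.4×1.5280 ≈ 4238 m/s.
Total Δv = 5480 + 4238 = 9718 m/s.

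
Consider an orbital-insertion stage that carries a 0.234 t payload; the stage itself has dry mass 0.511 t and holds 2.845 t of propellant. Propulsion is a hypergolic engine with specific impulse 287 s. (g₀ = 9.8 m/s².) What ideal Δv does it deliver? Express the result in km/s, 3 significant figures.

v_e = Isp · g₀ = 287 × 9.8 = 2812.6 m/s.
m₀ = payload + dry + propellant = 0.234 + 0.511 + 2.845 = 3.59 t.
m_f = payload + dry = 0.234 + 0.511 = 0.745 t.
Rocket equation: Δv = v_e · ln(m₀/m_f) = 2812.6 × ln(4.819) = 2812.6 × 1.5725 ≈ 4422.9 m/s.

Δv ≈ 4.42 km/s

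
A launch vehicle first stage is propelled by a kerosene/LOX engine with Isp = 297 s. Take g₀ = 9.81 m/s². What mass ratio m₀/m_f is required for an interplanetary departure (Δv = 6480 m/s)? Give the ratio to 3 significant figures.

v_e = Isp · g₀ = 297 × 9.81 = 2913.6 m/s.
By the Tsiolkovsky rocket equation, m₀/m_f = exp(Δv / v_e) = exp(6480 / 2913.6) = exp(2.2241) = 9.2449.

mass ratio ≈ 9.24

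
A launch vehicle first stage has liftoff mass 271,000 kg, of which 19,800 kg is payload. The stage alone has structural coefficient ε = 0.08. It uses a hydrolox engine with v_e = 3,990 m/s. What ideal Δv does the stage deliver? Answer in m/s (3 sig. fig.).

Stage wet mass = m₀ − payload = 271,000 − 19,800 = 251,200 kg.
Stage dry mass = ε × stage wet mass = 0.08 × 251,200 = 20,096 kg.
Burnout mass m_f = stage dry + payload = 20,096 + 19,800 = 39,896 kg.
Δv = v_e · ln(271,000/39,896) = 3990.0 × ln(6.793) = 3990.0 × 1.9158 ≈ 7644 m/s.

Δv ≈ 7640 m/s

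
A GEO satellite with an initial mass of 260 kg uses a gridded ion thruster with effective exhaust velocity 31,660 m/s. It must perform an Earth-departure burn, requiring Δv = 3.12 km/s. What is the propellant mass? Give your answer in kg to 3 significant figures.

propellant mass ≈ 24.4 kg

m₀/m_f = exp(Δv / v_e) = exp(3120 / 31660.0) = exp(0.0985) = 1.1036.
m_f = 260 / 1.1036 = 235.593 kg, so propellant = m₀ − m_f = 260 − 235.593 = 24.407 kg.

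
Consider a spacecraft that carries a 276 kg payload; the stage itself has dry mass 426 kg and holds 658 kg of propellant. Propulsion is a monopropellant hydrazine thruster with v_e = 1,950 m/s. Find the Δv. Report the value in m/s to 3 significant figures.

m₀ = payload + dry + propellant = 276 + 426 + 658 = 1,360 kg.
m_f = payload + dry = 276 + 426 = 702 kg.
Δv = v_e · ln(m₀/m_f) = 1950.0 × ln(1.937) = 1950.0 × 0.6613 ≈ 1289.5 m/s.

Δv ≈ 1290 m/s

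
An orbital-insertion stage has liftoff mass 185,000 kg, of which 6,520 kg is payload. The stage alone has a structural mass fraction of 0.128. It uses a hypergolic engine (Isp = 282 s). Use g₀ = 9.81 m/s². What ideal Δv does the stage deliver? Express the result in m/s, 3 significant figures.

Stage wet mass = m₀ − payload = 185,000 − 6,520 = 178,480 kg.
Stage dry mass = ε × stage wet mass = 0.128 × 178,480 = 22,845.4 kg.
Burnout mass m_f = stage dry + payload = 22,845.4 + 6,520 = 29,365.4 kg.
v_e = Isp · g₀ = 282 × 9.81 = 2766.4 m/s.
By the Tsiolkovsky rocket equation, Δv = v_e · ln(185,000/29,365.4) = 2766.4 × ln(6.3) = 2766.4 × 1.8405 ≈ 5092 m/s.

Δv ≈ 5090 m/s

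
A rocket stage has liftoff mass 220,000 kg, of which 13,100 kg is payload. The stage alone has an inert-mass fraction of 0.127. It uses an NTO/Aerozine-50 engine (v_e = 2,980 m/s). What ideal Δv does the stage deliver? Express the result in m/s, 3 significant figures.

Stage wet mass = m₀ − payload = 220,000 − 13,100 = 206,900 kg.
Stage dry mass = ε × stage wet mass = 0.127 × 206,900 = 26,276.3 kg.
Burnout mass m_f = stage dry + payload = 26,276.3 + 13,100 = 39,376.3 kg.
Using Δv = v_e ln(m₀/m_f): Δv = v_e · ln(220,000/39,376.3) = 2980.0 × ln(5.587) = 2980.0 × 1.7205 ≈ 5127 m/s.

Δv ≈ 5130 m/s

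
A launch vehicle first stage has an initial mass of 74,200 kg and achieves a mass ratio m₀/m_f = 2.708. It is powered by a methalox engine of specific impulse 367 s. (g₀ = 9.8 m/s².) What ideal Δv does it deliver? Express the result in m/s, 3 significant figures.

Δv ≈ 3580 m/s

v_e = Isp · g₀ = 367 × 9.8 = 3596.6 m/s.
Δv = v_e · ln(2.708) = 3596.6 × 0.9962 ≈ 3583.0 m/s.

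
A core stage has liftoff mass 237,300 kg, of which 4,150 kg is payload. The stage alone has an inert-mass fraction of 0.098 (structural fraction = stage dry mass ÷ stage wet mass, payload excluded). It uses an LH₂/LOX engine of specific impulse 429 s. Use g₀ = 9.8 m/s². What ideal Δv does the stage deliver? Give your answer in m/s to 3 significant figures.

Stage wet mass = m₀ − payload = 237,300 − 4,150 = 233,150 kg.
Stage dry mass = ε × stage wet mass = 0.098 × 233,150 = 22,848.7 kg.
Burnout mass m_f = stage dry + payload = 22,848.7 + 4,150 = 26,998.7 kg.
v_e = Isp · g₀ = 429 × 9.8 = 4204.2 m/s.
By the Tsiolkovsky rocket equation, Δv = v_e · ln(237,300/26,998.7) = 4204.2 × ln(8.789) = 4204.2 × 2.1735 ≈ 9138 m/s.

Δv ≈ 9140 m/s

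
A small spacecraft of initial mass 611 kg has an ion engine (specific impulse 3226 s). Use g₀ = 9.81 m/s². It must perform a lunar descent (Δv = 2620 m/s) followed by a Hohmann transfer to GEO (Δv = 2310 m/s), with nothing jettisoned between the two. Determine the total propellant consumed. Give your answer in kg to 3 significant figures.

total propellant consumed ≈ 88.1 kg

v_e = Isp · g₀ = 3226 × 9.81 = 31647.1 m/s.
After the first burn: m = 611 × exp(−2620/31647.1) = 611 × 0.92055 = 562.456 kg.
After the second burn: m = 562.456 × exp(−2310/31647.1) = 562.456 × 0.92961 = 522.865 kg.
Total propellant = m₀ − m_final = 611 − 522.865 = 88.135 kg.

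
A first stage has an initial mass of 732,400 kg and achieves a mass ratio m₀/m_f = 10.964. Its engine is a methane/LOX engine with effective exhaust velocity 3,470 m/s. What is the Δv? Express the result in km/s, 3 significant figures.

From the ideal rocket equation, Δv = v_e · ln(10.964) = 3470.0 × 2.3946 ≈ 8309.3 m/s.

Δv ≈ 8.31 km/s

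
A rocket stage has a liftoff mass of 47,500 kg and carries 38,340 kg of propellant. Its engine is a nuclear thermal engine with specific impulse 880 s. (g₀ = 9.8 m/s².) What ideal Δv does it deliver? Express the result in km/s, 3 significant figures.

Δv ≈ 14.2 km/s

v_e = Isp · g₀ = 880 × 9.8 = 8624.0 m/s.
m_f = m₀ − m_prop = 47,500 − 38,340 = 9,160 kg.
By the Tsiolkovsky rocket equation, Δv = v_e · ln(m₀/m_f) = 8624.0 × ln(5.186) = 8624.0 × 1.6459 ≈ 14194.1 m/s.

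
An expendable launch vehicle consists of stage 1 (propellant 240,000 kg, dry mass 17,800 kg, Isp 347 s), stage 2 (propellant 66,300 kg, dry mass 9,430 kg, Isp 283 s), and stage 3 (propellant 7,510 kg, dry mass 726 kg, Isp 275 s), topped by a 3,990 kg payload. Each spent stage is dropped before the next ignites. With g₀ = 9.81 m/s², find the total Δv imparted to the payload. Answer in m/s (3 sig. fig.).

Ignition mass of stage 1 = 240,000+17,800 + 66,300+9,430 + 7,510+726 + 3,990 = 345,756 kg.
Stage 1: m₀ = 345,756 kg, m_f = 345,756 − 240,000 = 105,756 kg; Δv = 347×9.81×ln(3.269) = 3404.1×1.1846 ≈ 4032 m/s.
Stage 2: m₀ = 87,956 kg, m_f = 87,956 − 66,300 = 21,656 kg; Δv = 283×9.81×ln(4.062) = 2776.2×1.4016 ≈ 3891 m/s.
Stage 3: m₀ = 12,226 kg, m_f = 12,226 − 7,510 = 4,716 kg; Δv = 275×9.81×ln(2.592) = 2697.8×0.9526 ≈ 2570 m/s.
Total Δv = 4032 + 3891 + 2570 = 10493 m/s.

Δv ≈ 10500 m/s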